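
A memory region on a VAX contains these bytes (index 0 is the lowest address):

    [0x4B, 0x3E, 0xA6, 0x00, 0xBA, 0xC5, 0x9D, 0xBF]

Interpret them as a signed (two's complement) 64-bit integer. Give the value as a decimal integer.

-4639334638456258997

In little-endian order the low byte comes first in memory.
Reassemble most-significant byte first: BF 9D C5 BA 00 A6 3E 4B → 0xBF9DC5BA00A63E4B.
Top bit is set, so as a signed 64-bit value this is 0xBF9DC5BA00A63E4B − 2^64 = -4639334638456258997.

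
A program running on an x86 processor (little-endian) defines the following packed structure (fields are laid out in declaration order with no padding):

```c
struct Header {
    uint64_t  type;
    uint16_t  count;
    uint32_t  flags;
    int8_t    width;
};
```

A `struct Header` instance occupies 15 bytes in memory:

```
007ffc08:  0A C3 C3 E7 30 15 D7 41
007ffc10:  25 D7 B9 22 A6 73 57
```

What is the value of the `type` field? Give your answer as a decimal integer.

`type` is the first field, at byte offset 0, occupying 8 bytes.
Bytes at offsets 0..7: 0A C3 C3 E7 30 15 D7 41.
Little-endian: lowest address holds the least-significant byte.
Reassemble most-significant byte first: 41 D7 15 30 E7 C3 C3 0A → 0x41D71530E7C3C30A.
0x41D71530E7C3C30A = 4744284032249086730.

4744284032249086730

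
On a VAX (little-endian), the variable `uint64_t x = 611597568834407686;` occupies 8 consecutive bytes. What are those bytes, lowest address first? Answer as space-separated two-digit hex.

611597568834407686 in hexadecimal, padded to 64 bits, is 0x087CD4BF9BDE0D06.
Split into bytes (most-significant first): 08 7C D4 BF 9B DE 0D 06.
Little-endian: lowest address holds the least-significant byte.
So at ascending addresses the bytes are 06 0D DE 9B BF D4 7C 08.

06 0D DE 9B BF D4 7C 08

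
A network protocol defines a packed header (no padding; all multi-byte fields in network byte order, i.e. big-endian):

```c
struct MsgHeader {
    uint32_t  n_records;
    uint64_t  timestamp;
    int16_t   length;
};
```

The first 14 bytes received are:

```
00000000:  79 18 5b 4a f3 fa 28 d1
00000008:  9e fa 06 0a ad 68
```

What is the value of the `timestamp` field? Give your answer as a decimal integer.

17580408976174614026

`timestamp` follows `n_records` (4 bytes), so it starts at byte offset 4 and occupies 8 bytes.
Bytes at offsets 4..11: F3 FA 28 D1 9E FA 06 0A.
Big-endian stores the most-significant byte at the lowest address.
The bytes are already most-significant first: 0xF3FA28D19EFA060A.
0xF3FA28D19EFA060A = 17580408976174614026.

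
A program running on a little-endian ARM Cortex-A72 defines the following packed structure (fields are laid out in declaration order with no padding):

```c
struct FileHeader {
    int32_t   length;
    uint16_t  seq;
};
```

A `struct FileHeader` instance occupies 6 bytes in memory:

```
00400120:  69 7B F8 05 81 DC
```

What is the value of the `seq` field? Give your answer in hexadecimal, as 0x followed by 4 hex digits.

`seq` follows `length` (4 bytes), so it starts at byte offset 4 and occupies 2 bytes.
Bytes at offsets 4..5: 81 DC.
Little-endian: lowest address holds the least-significant byte.
Reassemble most-significant byte first: DC 81 → 0xDC81.

0xDC81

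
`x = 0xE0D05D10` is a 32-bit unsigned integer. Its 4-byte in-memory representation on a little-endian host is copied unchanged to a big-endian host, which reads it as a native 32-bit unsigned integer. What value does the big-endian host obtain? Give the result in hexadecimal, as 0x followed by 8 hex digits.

Stored little-endian, the bytes at ascending addresses are 10 5D D0 E0.
Read back as big-endian, the last byte is least significant, giving 0x105DD0E0.

0x105DD0E0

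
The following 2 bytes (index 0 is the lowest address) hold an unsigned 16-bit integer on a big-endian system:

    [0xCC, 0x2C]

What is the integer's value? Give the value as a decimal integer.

52268

Big-endian: lowest address holds the most-significant byte.
The bytes are already most-significant first: 0xCC2C.
0xCC2C = 52268.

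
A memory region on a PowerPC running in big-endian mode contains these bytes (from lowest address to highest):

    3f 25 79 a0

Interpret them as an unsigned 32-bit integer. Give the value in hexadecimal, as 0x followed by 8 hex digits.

0x3F2579A0

In big-endian order the high byte comes first in memory.
The bytes are already most-significant first: 0x3F2579A0.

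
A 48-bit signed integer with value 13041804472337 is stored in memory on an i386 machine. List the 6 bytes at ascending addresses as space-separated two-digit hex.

11 70 1F 88 DC 0B

13041804472337 in hexadecimal, padded to 48 bits, is 0x0BDC881F7011.
Split into bytes (most-significant first): 0B DC 88 1F 70 11.
Little-endian: lowest address holds the least-significant byte.
So at ascending addresses the bytes are 11 70 1F 88 DC 0B.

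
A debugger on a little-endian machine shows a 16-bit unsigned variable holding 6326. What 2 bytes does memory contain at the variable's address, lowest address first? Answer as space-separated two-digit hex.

B6 18

6326 in hexadecimal, padded to 16 bits, is 0x18B6.
Split into bytes (most-significant first): 18 B6.
Little-endian: lowest address holds the least-significant byte.
So at ascending addresses the bytes are B6 18.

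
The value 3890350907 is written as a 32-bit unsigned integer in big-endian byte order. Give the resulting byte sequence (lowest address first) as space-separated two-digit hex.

3890350907 in hexadecimal, padded to 32 bits, is 0xE7E20B3B.
Split into bytes (most-significant first): E7 E2 0B 3B.
Big-endian: lowest address holds the most-significant byte.
So the memory order matches the most-significant-first order: E7 E2 0B 3B.

E7 E2 0B 3B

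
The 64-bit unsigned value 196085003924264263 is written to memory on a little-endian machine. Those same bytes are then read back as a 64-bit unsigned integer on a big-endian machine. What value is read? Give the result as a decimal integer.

196085003924264263 in 64-bit hexadecimal is 0x02B8A245ACAFD547.
Stored little-endian, the bytes at ascending addresses are 47 D5 AF AC 45 A2 B8 02.
Read back as big-endian, the last byte is least significant, giving 0x47D5AFAC45A2B802.
0x47D5AFAC45A2B802 = 5176236501169780738.

5176236501169780738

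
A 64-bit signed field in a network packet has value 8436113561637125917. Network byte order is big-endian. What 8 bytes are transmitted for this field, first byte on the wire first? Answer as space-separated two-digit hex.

8436113561637125917 in hexadecimal, padded to 64 bits, is 0x751318967E3C7F1D.
Split into bytes (most-significant first): 75 13 18 96 7E 3C 7F 1D.
Big-endian stores the most-significant byte at the lowest address.
So the memory order matches the most-significant-first order: 75 13 18 96 7E 3C 7F 1D.

75 13 18 96 7E 3C 7F 1D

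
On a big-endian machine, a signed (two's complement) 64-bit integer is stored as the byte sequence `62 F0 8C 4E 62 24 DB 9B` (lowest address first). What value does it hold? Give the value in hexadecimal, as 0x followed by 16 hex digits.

0x62F08C4E6224DB9B

Big-endian: lowest address holds the most-significant byte.
The bytes are already most-significant first: 0x62F08C4E6224DB9B.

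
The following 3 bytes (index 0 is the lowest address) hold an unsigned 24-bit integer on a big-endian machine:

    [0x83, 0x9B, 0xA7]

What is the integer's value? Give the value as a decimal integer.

In big-endian order the high byte comes first in memory.
The bytes are already most-significant first: 0x839BA7.
0x839BA7 = 8625063.

8625063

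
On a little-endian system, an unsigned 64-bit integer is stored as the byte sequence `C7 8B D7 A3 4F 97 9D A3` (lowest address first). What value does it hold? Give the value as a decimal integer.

Little-endian: lowest address holds the least-significant byte.
Reassemble most-significant byte first: A3 9D 97 4F A3 D7 8B C7 → 0xA39D974FA3D78BC7.
0xA39D974FA3D78BC7 = 11789745767832849351.

11789745767832849351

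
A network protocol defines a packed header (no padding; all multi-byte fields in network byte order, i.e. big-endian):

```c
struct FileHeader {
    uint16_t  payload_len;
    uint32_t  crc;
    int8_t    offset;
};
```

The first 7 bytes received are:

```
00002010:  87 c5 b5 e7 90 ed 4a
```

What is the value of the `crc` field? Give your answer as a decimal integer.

`crc` follows `payload_len` (2 bytes), so it starts at byte offset 2 and occupies 4 bytes.
Bytes at offsets 2..5: B5 E7 90 ED.
Big-endian: lowest address holds the most-significant byte.
The bytes are already most-significant first: 0xB5E790ED.
0xB5E790ED = 3051852013.

3051852013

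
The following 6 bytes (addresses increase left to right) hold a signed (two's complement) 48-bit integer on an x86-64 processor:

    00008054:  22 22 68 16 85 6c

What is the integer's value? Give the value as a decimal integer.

119318862373410

In little-endian order the low byte comes first in memory.
Reassemble most-significant byte first: 6C 85 16 68 22 22 → 0x6C8516682222.
0x6C8516682222 = 119318862373410.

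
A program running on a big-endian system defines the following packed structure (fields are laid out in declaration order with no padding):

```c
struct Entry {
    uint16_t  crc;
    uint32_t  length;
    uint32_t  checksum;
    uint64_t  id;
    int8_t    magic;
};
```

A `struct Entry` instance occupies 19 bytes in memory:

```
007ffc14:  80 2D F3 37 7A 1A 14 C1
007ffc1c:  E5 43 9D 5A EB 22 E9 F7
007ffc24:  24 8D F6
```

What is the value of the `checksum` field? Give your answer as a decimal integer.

`checksum` follows `crc` (2 B), `length` (4 B), so it starts at offset 2 + 4 = 6 and occupies 4 bytes.
Bytes at offsets 6..9: 14 C1 E5 43.
In big-endian order the high byte comes first in memory.
The bytes are already most-significant first: 0x14C1E543.
0x14C1E543 = 348251459.

348251459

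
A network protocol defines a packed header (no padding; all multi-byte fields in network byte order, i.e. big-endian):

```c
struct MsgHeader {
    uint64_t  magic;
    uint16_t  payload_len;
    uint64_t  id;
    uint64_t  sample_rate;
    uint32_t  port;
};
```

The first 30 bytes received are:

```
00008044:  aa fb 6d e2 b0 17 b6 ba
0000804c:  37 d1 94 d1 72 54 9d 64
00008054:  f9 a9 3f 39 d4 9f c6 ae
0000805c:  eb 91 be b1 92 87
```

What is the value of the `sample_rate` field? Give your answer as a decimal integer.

`sample_rate` follows `magic` (8 B), `payload_len` (2 B), `id` (8 B), so it starts at offset 8 + 2 + 8 = 18 and occupies 8 bytes.
Bytes at offsets 18..25: 3F 39 D4 9F C6 AE EB 91.
Big-endian: lowest address holds the most-significant byte.
The bytes are already most-significant first: 0x3F39D49FC6AEEB91.
0x3F39D49FC6AEEB91 = 4555906280760208273.

4555906280760208273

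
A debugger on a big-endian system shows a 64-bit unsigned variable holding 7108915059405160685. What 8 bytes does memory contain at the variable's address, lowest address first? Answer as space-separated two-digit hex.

62 A7 F0 94 F6 45 00 ED

7108915059405160685 in hexadecimal, padded to 64 bits, is 0x62A7F094F64500ED.
Split into bytes (most-significant first): 62 A7 F0 94 F6 45 00 ED.
In big-endian order the high byte comes first in memory.
So the memory order matches the most-significant-first order: 62 A7 F0 94 F6 45 00 ED.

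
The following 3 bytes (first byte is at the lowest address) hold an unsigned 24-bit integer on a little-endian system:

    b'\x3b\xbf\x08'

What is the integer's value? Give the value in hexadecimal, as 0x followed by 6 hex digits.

0x08BF3B

In little-endian order the low byte comes first in memory.
Reassemble most-significant byte first: 08 BF 3B → 0x08BF3B.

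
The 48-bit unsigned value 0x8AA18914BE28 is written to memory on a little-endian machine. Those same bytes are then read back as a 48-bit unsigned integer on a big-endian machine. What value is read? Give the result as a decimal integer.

44796853461386

Stored little-endian, the bytes at ascending addresses are 28 BE 14 89 A1 8A.
Read back as big-endian, the last byte is least significant, giving 0x28BE1489A18A.
0x28BE1489A18A = 44796853461386.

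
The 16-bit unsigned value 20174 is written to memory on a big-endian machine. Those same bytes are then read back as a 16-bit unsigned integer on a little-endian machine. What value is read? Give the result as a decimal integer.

20174 in 16-bit hexadecimal is 0x4ECE.
Stored big-endian, the bytes at ascending addresses are 4E CE.
Read back as little-endian, the first byte is least significant, giving 0xCE4E.
0xCE4E = 52814.

52814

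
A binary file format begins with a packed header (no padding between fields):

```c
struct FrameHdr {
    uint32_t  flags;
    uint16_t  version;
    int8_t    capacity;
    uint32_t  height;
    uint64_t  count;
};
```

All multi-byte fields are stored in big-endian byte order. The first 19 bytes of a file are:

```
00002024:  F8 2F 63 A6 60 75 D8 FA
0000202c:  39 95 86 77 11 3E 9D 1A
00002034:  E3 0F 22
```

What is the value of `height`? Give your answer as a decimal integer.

4198077830

`height` follows `flags` (4 B), `version` (2 B), `capacity` (1 B), so it starts at offset 4 + 2 + 1 = 7 and occupies 4 bytes.
Bytes at offsets 7..10: FA 39 95 86.
Big-endian stores the most-significant byte at the lowest address.
The bytes are already most-significant first: 0xFA399586.
0xFA399586 = 4198077830.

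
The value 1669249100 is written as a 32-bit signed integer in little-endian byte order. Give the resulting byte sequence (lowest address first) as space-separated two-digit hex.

4C B8 7E 63

1669249100 in hexadecimal, padded to 32 bits, is 0x637EB84C.
Split into bytes (most-significant first): 63 7E B8 4C.
In little-endian order the low byte comes first in memory.
So at ascending addresses the bytes are 4C B8 7E 63.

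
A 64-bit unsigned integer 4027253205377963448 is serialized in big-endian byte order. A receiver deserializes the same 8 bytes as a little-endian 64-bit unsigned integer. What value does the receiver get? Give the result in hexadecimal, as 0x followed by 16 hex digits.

4027253205377963448 in 64-bit hexadecimal is 0x37E3AD73F71B55B8.
Stored big-endian, the bytes at ascending addresses are 37 E3 AD 73 F7 1B 55 B8.
Read back as little-endian, the first byte is least significant, giving 0xB8551BF773ADE337.

0xB8551BF773ADE337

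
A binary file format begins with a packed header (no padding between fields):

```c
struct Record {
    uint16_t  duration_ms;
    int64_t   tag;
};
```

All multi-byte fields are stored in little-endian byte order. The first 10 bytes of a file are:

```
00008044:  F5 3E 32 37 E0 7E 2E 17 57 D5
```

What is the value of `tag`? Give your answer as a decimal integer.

-3073962732192516302

`tag` follows `duration_ms` (2 bytes), so it starts at byte offset 2 and occupies 8 bytes.
Bytes at offsets 2..9: 32 37 E0 7E 2E 17 57 D5.
Little-endian stores the least-significant byte at the lowest address.
Reassemble most-significant byte first: D5 57 17 2E 7E E0 37 32 → 0xD557172E7EE03732.
Top bit is set, so as a signed 64-bit value this is 0xD557172E7EE03732 − 2^64 = -3073962732192516302.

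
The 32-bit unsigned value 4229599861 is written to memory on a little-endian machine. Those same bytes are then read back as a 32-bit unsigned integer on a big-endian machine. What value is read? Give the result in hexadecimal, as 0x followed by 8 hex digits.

0x75921AFC

4229599861 in 32-bit hexadecimal is 0xFC1A9275.
Stored little-endian, the bytes at ascending addresses are 75 92 1A FC.
Read back as big-endian, the last byte is least significant, giving 0x75921AFC.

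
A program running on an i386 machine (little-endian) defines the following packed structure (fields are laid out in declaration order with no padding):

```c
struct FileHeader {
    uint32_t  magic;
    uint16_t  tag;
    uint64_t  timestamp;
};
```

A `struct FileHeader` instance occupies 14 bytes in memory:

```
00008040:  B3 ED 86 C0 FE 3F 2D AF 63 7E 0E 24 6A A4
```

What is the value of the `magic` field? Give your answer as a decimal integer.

`magic` is the first field, at byte offset 0, occupying 4 bytes.
Bytes at offsets 0..3: B3 ED 86 C0.
Little-endian stores the least-significant byte at the lowest address.
Reassemble most-significant byte first: C0 86 ED B3 → 0xC086EDB3.
0xC086EDB3 = 3230068147.

3230068147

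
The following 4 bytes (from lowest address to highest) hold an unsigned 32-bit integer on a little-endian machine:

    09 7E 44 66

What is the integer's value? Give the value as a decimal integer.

In little-endian order the low byte comes first in memory.
Reassemble most-significant byte first: 66 44 7E 09 → 0x66447E09.
0x66447E09 = 1715764745.

1715764745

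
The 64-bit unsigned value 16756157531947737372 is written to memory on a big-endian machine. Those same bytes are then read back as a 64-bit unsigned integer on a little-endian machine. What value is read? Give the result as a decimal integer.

16756157531947737372 in 64-bit hexadecimal is 0xE889D47F543B211C.
Stored big-endian, the bytes at ascending addresses are E8 89 D4 7F 54 3B 21 1C.
Read back as little-endian, the first byte is least significant, giving 0x1C213B547FD489E8.
0x1C213B547FD489E8 = 2026966541401360872.

2026966541401360872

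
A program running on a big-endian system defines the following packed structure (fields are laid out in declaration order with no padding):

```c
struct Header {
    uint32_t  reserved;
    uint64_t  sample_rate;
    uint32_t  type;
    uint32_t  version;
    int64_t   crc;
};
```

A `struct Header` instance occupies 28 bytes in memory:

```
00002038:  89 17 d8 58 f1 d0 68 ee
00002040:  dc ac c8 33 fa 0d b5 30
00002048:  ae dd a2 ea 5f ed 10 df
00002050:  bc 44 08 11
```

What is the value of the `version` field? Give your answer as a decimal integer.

2933760746

`version` follows `reserved` (4 B), `sample_rate` (8 B), `type` (4 B), so it starts at offset 4 + 8 + 4 = 16 and occupies 4 bytes.
Bytes at offsets 16..19: AE DD A2 EA.
Big-endian: lowest address holds the most-significant byte.
The bytes are already most-significant first: 0xAEDDA2EA.
0xAEDDA2EA = 2933760746.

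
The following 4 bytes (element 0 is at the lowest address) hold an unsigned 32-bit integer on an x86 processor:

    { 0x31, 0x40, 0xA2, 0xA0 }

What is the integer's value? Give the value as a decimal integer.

Little-endian: lowest address holds the least-significant byte.
Reassemble most-significant byte first: A0 A2 40 31 → 0xA0A24031.
0xA0A24031 = 2694987825.

2694987825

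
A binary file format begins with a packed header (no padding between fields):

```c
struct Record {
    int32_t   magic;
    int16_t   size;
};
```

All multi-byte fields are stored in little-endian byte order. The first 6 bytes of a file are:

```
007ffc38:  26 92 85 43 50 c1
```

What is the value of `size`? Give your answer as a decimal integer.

`size` follows `magic` (4 bytes), so it starts at byte offset 4 and occupies 2 bytes.
Bytes at offsets 4..5: 50 C1.
Little-endian: lowest address holds the least-significant byte.
Reassemble most-significant byte first: C1 50 → 0xC150.
Top bit is set, so as a signed 16-bit value this is 0xC150 − 2^16 = -16048.

-16048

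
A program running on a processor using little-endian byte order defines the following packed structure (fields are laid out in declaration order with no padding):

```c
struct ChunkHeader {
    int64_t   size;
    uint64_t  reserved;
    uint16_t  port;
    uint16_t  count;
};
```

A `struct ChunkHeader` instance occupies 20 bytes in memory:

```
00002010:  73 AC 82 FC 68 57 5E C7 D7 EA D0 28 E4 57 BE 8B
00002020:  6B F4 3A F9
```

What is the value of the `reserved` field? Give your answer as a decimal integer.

`reserved` follows `size` (8 bytes), so it starts at byte offset 8 and occupies 8 bytes.
Bytes at offsets 8..15: D7 EA D0 28 E4 57 BE 8B.
Little-endian: lowest address holds the least-significant byte.
Reassemble most-significant byte first: 8B BE 57 E4 28 D0 EA D7 → 0x8BBE57E428D0EAD7.
0x8BBE57E428D0EAD7 = 10069582454295947991.

10069582454295947991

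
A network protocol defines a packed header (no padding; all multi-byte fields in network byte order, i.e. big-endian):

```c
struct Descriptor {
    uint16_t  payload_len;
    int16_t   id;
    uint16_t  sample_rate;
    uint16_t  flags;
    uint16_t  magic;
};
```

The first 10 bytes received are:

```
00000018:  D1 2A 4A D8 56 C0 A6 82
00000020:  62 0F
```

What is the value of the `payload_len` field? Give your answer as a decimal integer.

`payload_len` is the first field, at byte offset 0, occupying 2 bytes.
Bytes at offsets 0..1: D1 2A.
In big-endian order the high byte comes first in memory.
The bytes are already most-significant first: 0xD12A.
0xD12A = 53546.

53546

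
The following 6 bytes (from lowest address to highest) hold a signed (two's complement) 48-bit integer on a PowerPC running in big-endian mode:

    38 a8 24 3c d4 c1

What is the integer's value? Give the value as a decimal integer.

Big-endian: lowest address holds the most-significant byte.
The bytes are already most-significant first: 0x38A8243CD4C1.
0x38A8243CD4C1 = 62294813627585.

62294813627585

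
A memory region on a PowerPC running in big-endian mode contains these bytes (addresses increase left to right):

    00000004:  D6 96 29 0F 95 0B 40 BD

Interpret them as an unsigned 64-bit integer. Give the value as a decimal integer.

15462591517524967613

Big-endian: lowest address holds the most-significant byte.
The bytes are already most-significant first: 0xD696290F950B40BD.
0xD696290F950B40BD = 15462591517524967613.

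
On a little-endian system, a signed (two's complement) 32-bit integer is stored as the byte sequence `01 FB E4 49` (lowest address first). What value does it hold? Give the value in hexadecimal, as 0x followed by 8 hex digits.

In little-endian order the low byte comes first in memory.
Reassemble most-significant byte first: 49 E4 FB 01 → 0x49E4FB01.

0x49E4FB01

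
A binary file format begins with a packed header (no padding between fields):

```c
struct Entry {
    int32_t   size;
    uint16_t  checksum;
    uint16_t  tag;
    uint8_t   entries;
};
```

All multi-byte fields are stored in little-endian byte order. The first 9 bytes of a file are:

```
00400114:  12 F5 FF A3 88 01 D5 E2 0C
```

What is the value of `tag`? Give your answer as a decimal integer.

58069

`tag` follows `size` (4 B), `checksum` (2 B), so it starts at offset 4 + 2 = 6 and occupies 2 bytes.
Bytes at offsets 6..7: D5 E2.
Little-endian stores the least-significant byte at the lowest address.
Reassemble most-significant byte first: E2 D5 → 0xE2D5.
0xE2D5 = 58069.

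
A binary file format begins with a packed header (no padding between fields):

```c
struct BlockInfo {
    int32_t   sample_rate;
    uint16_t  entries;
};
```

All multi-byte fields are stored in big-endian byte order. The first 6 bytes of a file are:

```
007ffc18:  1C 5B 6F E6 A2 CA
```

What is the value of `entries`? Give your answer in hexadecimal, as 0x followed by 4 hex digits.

0xA2CA

`entries` follows `sample_rate` (4 bytes), so it starts at byte offset 4 and occupies 2 bytes.
Bytes at offsets 4..5: A2 CA.
Big-endian: lowest address holds the most-significant byte.
The bytes are already most-significant first: 0xA2CA.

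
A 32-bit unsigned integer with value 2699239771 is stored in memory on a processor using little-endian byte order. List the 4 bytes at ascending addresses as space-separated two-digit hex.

2699239771 in hexadecimal, padded to 32 bits, is 0xA0E3215B.
Split into bytes (most-significant first): A0 E3 21 5B.
In little-endian order the low byte comes first in memory.
So at ascending addresses the bytes are 5B 21 E3 A0.

5B 21 E3 A0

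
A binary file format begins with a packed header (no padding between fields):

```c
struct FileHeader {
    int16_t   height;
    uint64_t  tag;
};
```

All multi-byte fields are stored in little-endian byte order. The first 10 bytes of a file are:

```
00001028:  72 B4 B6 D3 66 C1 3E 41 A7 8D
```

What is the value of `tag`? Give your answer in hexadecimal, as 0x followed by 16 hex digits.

`tag` follows `height` (2 bytes), so it starts at byte offset 2 and occupies 8 bytes.
Bytes at offsets 2..9: B6 D3 66 C1 3E 41 A7 8D.
In little-endian order the low byte comes first in memory.
Reassemble most-significant byte first: 8D A7 41 3E C1 66 D3 B6 → 0x8DA7413EC166D3B6.

0x8DA7413EC166D3B6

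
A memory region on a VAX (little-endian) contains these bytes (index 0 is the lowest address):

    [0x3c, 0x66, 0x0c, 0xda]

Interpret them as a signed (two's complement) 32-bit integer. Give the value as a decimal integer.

-636721604

In little-endian order the low byte comes first in memory.
Reassemble most-significant byte first: DA 0C 66 3C → 0xDA0C663C.
Top bit is set, so as a signed 32-bit value this is 0xDA0C663C − 2^32 = -636721604.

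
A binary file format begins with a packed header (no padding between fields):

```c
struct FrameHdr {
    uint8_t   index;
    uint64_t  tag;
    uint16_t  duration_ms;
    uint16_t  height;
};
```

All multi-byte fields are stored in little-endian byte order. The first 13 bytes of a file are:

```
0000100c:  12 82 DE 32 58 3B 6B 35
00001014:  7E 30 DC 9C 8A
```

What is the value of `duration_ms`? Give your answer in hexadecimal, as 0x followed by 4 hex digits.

0xDC30

`duration_ms` follows `index` (1 B), `tag` (8 B), so it starts at offset 1 + 8 = 9 and occupies 2 bytes.
Bytes at offsets 9..10: 30 DC.
Little-endian: lowest address holds the least-significant byte.
Reassemble most-significant byte first: DC 30 → 0xDC30.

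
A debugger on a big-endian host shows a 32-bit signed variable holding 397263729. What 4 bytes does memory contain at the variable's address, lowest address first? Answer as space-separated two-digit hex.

397263729 in hexadecimal, padded to 32 bits, is 0x17ADC371.
Split into bytes (most-significant first): 17 AD C3 71.
In big-endian order the high byte comes first in memory.
So the memory order matches the most-significant-first order: 17 AD C3 71.

17 AD C3 71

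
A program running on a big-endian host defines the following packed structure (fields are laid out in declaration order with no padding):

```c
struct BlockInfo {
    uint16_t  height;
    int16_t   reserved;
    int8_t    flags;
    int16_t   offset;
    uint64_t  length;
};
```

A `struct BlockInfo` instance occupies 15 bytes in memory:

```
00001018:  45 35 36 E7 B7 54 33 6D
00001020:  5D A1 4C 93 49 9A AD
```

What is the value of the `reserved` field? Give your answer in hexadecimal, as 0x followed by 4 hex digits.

`reserved` follows `height` (2 bytes), so it starts at byte offset 2 and occupies 2 bytes.
Bytes at offsets 2..3: 36 E7.
In big-endian order the high byte comes first in memory.
The bytes are already most-significant first: 0x36E7.

0x36E7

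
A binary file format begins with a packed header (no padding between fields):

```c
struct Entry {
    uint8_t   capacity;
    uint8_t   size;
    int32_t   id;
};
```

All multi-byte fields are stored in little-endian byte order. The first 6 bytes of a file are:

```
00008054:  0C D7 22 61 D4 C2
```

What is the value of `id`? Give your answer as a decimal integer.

-1026268894

`id` follows `capacity` (1 B), `size` (1 B), so it starts at offset 1 + 1 = 2 and occupies 4 bytes.
Bytes at offsets 2..5: 22 61 D4 C2.
In little-endian order the low byte comes first in memory.
Reassemble most-significant byte first: C2 D4 61 22 → 0xC2D46122.
Top bit is set, so as a signed 32-bit value this is 0xC2D46122 − 2^32 = -1026268894.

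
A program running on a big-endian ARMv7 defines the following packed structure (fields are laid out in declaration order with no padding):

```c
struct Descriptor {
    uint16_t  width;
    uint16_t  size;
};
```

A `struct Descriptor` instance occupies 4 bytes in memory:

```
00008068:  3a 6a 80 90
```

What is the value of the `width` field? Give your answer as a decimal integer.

14954

`width` is the first field, at byte offset 0, occupying 2 bytes.
Bytes at offsets 0..1: 3A 6A.
Big-endian: lowest address holds the most-significant byte.
The bytes are already most-significant first: 0x3A6A.
0x3A6A = 14954.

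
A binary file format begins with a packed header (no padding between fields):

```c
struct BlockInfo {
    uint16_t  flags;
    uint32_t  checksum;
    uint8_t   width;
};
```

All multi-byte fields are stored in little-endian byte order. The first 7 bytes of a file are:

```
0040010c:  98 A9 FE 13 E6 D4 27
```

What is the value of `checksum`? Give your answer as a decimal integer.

3571848190

`checksum` follows `flags` (2 bytes), so it starts at byte offset 2 and occupies 4 bytes.
Bytes at offsets 2..5: FE 13 E6 D4.
Little-endian stores the least-significant byte at the lowest address.
Reassemble most-significant byte first: D4 E6 13 FE → 0xD4E613FE.
0xD4E613FE = 3571848190.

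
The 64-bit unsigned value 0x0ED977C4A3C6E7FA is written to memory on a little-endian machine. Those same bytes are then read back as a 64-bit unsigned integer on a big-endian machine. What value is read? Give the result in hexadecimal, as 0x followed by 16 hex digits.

Stored little-endian, the bytes at ascending addresses are FA E7 C6 A3 C4 77 D9 0E.
Read back as big-endian, the last byte is least significant, giving 0xFAE7C6A3C477D90E.

0xFAE7C6A3C477D90E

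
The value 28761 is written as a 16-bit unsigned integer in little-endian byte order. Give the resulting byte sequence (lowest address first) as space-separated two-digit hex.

59 70

28761 in hexadecimal, padded to 16 bits, is 0x7059.
Split into bytes (most-significant first): 70 59.
Little-endian stores the least-significant byte at the lowest address.
So at ascending addresses the bytes are 59 70.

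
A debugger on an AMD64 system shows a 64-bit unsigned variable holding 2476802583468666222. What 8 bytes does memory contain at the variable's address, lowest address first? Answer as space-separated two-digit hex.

6E 6D 6B B6 D3 5E 5F 22

2476802583468666222 in hexadecimal, padded to 64 bits, is 0x225F5ED3B66B6D6E.
Split into bytes (most-significant first): 22 5F 5E D3 B6 6B 6D 6E.
Little-endian: lowest address holds the least-significant byte.
So at ascending addresses the bytes are 6E 6D 6B B6 D3 5E 5F 22.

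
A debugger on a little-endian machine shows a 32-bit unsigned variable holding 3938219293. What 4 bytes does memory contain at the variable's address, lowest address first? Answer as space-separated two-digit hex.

1D 75 BC EA

3938219293 in hexadecimal, padded to 32 bits, is 0xEABC751D.
Split into bytes (most-significant first): EA BC 75 1D.
Little-endian: lowest address holds the least-significant byte.
So at ascending addresses the bytes are 1D 75 BC EA.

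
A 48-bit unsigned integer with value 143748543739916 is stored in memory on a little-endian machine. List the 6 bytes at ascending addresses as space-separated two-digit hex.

0C F8 E2 10 BD 82

143748543739916 in hexadecimal, padded to 48 bits, is 0x82BD10E2F80C.
Split into bytes (most-significant first): 82 BD 10 E2 F8 0C.
Little-endian stores the least-significant byte at the lowest address.
So at ascending addresses the bytes are 0C F8 E2 10 BD 82.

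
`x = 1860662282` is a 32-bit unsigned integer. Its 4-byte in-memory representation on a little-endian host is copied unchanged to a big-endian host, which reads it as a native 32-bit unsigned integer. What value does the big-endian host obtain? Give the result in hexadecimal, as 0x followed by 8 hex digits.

0x0A74E76E

1860662282 in 32-bit hexadecimal is 0x6EE7740A.
Stored little-endian, the bytes at ascending addresses are 0A 74 E7 6E.
Read back as big-endian, the last byte is least significant, giving 0x0A74E76E.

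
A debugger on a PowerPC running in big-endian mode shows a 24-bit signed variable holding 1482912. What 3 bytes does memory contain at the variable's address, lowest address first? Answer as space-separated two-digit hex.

16 A0 A0

1482912 in hexadecimal, padded to 24 bits, is 0x16A0A0.
Split into bytes (most-significant first): 16 A0 A0.
Big-endian: lowest address holds the most-significant byte.
So the memory order matches the most-significant-first order: 16 A0 A0.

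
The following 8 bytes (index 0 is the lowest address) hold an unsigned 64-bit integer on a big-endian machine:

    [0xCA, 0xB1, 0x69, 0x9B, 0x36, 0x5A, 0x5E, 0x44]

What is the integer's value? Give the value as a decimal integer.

14605571181891968580

Big-endian: lowest address holds the most-significant byte.
The bytes are already most-significant first: 0xCAB1699B365A5E44.
0xCAB1699B365A5E44 = 14605571181891968580.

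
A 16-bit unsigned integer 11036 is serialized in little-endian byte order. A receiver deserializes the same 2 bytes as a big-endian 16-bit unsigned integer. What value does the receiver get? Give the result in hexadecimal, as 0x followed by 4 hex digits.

11036 in 16-bit hexadecimal is 0x2B1C.
Stored little-endian, the bytes at ascending addresses are 1C 2B.
Read back as big-endian, the last byte is least significant, giving 0x1C2B.

0x1C2B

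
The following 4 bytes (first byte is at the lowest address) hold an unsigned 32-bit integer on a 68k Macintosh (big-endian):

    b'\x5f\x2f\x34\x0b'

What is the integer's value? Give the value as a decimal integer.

1596929035

Big-endian: lowest address holds the most-significant byte.
The bytes are already most-significant first: 0x5F2F340B.
0x5F2F340B = 1596929035.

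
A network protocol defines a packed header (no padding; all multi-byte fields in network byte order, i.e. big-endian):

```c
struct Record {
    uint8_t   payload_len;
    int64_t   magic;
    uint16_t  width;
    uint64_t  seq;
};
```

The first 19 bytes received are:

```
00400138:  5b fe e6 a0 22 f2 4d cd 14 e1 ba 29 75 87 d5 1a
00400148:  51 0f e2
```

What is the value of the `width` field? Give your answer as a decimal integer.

`width` follows `payload_len` (1 B), `magic` (8 B), so it starts at offset 1 + 8 = 9 and occupies 2 bytes.
Bytes at offsets 9..10: E1 BA.
Big-endian: lowest address holds the most-significant byte.
The bytes are already most-significant first: 0xE1BA.
0xE1BA = 57786.

57786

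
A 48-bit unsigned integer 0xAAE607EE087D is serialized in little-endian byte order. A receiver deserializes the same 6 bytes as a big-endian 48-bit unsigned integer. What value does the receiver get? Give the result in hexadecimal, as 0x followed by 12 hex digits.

0x7D08EE07E6AA

Stored little-endian, the bytes at ascending addresses are 7D 08 EE 07 E6 AA.
Read back as big-endian, the last byte is least significant, giving 0x7D08EE07E6AA.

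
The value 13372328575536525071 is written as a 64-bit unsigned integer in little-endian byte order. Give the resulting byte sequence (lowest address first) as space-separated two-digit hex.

13372328575536525071 in hexadecimal, padded to 64 bits, is 0xB9940DFD64A8EF0F.
Split into bytes (most-significant first): B9 94 0D FD 64 A8 EF 0F.
Little-endian: lowest address holds the least-significant byte.
So at ascending addresses the bytes are 0F EF A8 64 FD 0D 94 B9.

0F EF A8 64 FD 0D 94 B9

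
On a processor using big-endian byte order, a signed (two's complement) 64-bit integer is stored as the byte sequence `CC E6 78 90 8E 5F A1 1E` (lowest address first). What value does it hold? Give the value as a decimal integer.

Big-endian: lowest address holds the most-significant byte.
The bytes are already most-significant first: 0xCCE678908E5FA11E.
Top bit is set, so as a signed 64-bit value this is 0xCCE678908E5FA11E − 2^64 = -3682123083069546210.

-3682123083069546210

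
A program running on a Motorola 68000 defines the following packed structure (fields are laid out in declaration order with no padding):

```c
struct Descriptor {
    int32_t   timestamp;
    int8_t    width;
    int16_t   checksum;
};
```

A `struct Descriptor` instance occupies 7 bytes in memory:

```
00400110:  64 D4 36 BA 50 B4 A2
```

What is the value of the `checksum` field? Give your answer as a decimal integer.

`checksum` follows `timestamp` (4 B), `width` (1 B), so it starts at offset 4 + 1 = 5 and occupies 2 bytes.
Bytes at offsets 5..6: B4 A2.
Big-endian stores the most-significant byte at the lowest address.
The bytes are already most-significant first: 0xB4A2.
Top bit is set, so as a signed 16-bit value this is 0xB4A2 − 2^16 = -19294.

-19294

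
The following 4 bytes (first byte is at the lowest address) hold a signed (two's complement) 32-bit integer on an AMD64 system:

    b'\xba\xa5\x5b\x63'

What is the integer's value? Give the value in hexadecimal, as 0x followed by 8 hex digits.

0x635BA5BA

Little-endian stores the least-significant byte at the lowest address.
Reassemble most-significant byte first: 63 5B A5 BA → 0x635BA5BA.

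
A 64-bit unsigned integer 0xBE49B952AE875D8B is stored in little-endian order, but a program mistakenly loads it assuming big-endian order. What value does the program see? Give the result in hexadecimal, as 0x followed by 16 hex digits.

0x8B5D87AE52B949BE

Stored little-endian, the bytes at ascending addresses are 8B 5D 87 AE 52 B9 49 BE.
Read back as big-endian, the last byte is least significant, giving 0x8B5D87AE52B949BE.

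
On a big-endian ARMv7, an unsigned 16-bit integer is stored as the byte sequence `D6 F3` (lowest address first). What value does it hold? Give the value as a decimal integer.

55027

In big-endian order the high byte comes first in memory.
The bytes are already most-significant first: 0xD6F3.
0xD6F3 = 55027.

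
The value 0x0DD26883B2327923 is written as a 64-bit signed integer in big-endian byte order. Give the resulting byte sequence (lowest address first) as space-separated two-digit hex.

0D D2 68 83 B2 32 79 23

Split into bytes (most-significant first): 0D D2 68 83 B2 32 79 23.
In big-endian order the high byte comes first in memory.
So the memory order matches the most-significant-first order: 0D D2 68 83 B2 32 79 23.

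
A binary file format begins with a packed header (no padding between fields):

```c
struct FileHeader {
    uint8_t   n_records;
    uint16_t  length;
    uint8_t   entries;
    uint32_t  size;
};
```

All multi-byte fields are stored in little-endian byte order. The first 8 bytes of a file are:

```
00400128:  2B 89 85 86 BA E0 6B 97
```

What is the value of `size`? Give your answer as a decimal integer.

`size` follows `n_records` (1 B), `length` (2 B), `entries` (1 B), so it starts at offset 1 + 2 + 1 = 4 and occupies 4 bytes.
Bytes at offsets 4..7: BA E0 6B 97.
Little-endian stores the least-significant byte at the lowest address.
Reassemble most-significant byte first: 97 6B E0 BA → 0x976BE0BA.
0x976BE0BA = 2540429498.

2540429498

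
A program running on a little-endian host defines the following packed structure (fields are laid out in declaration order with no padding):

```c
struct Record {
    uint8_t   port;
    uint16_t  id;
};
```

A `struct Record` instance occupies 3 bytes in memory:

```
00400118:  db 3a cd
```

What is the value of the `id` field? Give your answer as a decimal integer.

52538

`id` follows `port` (1 byte), so it starts at byte offset 1 and occupies 2 bytes.
Bytes at offsets 1..2: 3A CD.
In little-endian order the low byte comes first in memory.
Reassemble most-significant byte first: CD 3A → 0xCD3A.
0xCD3A = 52538.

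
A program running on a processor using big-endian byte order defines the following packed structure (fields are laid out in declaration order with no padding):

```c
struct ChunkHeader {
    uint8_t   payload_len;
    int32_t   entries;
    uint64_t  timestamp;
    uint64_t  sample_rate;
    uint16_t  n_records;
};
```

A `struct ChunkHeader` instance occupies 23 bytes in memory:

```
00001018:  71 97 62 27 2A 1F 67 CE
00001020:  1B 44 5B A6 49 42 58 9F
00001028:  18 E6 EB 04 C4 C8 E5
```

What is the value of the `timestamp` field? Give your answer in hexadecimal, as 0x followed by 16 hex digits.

`timestamp` follows `payload_len` (1 B), `entries` (4 B), so it starts at offset 1 + 4 = 5 and occupies 8 bytes.
Bytes at offsets 5..12: 1F 67 CE 1B 44 5B A6 49.
Big-endian: lowest address holds the most-significant byte.
The bytes are already most-significant first: 0x1F67CE1B445BA649.

0x1F67CE1B445BA649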